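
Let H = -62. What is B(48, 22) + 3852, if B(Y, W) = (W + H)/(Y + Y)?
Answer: 46219/12 ≈ 3851.6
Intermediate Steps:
B(Y, W) = (-62 + W)/(2*Y) (B(Y, W) = (W - 62)/(Y + Y) = (-62 + W)/((2*Y)) = (-62 + W)*(1/(2*Y)) = (-62 + W)/(2*Y))
B(48, 22) + 3852 = (½)*(-62 + 22)/48 + 3852 = (½)*(1/48)*(-40) + 3852 = -5/12 + 3852 = 46219/12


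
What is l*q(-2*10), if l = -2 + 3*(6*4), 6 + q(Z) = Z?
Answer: -1820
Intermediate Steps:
q(Z) = -6 + Z
l = 70 (l = -2 + 3*24 = -2 + 72 = 70)
l*q(-2*10) = 70*(-6 - 2*10) = 70*(-6 - 20) = 70*(-26) = -1820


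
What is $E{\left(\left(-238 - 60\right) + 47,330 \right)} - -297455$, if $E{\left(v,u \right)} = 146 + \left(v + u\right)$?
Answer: $297680$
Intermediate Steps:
$E{\left(v,u \right)} = 146 + u + v$ ($E{\left(v,u \right)} = 146 + \left(u + v\right) = 146 + u + v$)
$E{\left(\left(-238 - 60\right) + 47,330 \right)} - -297455 = \left(146 + 330 + \left(\left(-238 - 60\right) + 47\right)\right) - -297455 = \left(146 + 330 + \left(-298 + 47\right)\right) + 297455 = \left(146 + 330 - 251\right) + 297455 = 225 + 297455 = 297680$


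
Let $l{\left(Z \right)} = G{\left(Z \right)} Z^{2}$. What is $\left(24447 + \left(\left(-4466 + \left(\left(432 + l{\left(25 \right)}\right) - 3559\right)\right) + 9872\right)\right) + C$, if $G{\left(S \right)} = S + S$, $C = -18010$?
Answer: $39966$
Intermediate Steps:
$G{\left(S \right)} = 2 S$
$l{\left(Z \right)} = 2 Z^{3}$ ($l{\left(Z \right)} = 2 Z Z^{2} = 2 Z^{3}$)
$\left(24447 + \left(\left(-4466 + \left(\left(432 + l{\left(25 \right)}\right) - 3559\right)\right) + 9872\right)\right) + C = \left(24447 + \left(\left(-4466 + \left(\left(432 + 2 \cdot 25^{3}\right) - 3559\right)\right) + 9872\right)\right) - 18010 = \left(24447 + \left(\left(-4466 + \left(\left(432 + 2 \cdot 15625\right) - 3559\right)\right) + 9872\right)\right) - 18010 = \left(24447 + \left(\left(-4466 + \left(\left(432 + 31250\right) - 3559\right)\right) + 9872\right)\right) - 18010 = \left(24447 + \left(\left(-4466 + \left(31682 - 3559\right)\right) + 9872\right)\right) - 18010 = \left(24447 + \left(\left(-4466 + 28123\right) + 9872\right)\right) - 18010 = \left(24447 + \left(23657 + 9872\right)\right) - 18010 = \left(24447 + 33529\right) - 18010 = 57976 - 18010 = 39966$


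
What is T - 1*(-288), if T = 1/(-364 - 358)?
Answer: 207935/722 ≈ 288.00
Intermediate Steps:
T = -1/722 (T = 1/(-722) = -1/722 ≈ -0.0013850)
T - 1*(-288) = -1/722 - 1*(-288) = -1/722 + 288 = 207935/722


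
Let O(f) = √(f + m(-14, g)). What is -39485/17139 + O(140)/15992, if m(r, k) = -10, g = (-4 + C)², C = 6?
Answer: -39485/17139 + √130/15992 ≈ -2.3031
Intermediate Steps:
g = 4 (g = (-4 + 6)² = 2² = 4)
O(f) = √(-10 + f) (O(f) = √(f - 10) = √(-10 + f))
-39485/17139 + O(140)/15992 = -39485/17139 + √(-10 + 140)/15992 = -39485*1/17139 + √130*(1/15992) = -39485/17139 + √130/15992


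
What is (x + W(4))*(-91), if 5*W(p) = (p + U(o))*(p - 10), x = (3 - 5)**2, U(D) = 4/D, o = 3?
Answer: 1092/5 ≈ 218.40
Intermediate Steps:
x = 4 (x = (-2)**2 = 4)
W(p) = (-10 + p)*(4/3 + p)/5 (W(p) = ((p + 4/3)*(p - 10))/5 = ((p + 4*(1/3))*(-10 + p))/5 = ((p + 4/3)*(-10 + p))/5 = ((4/3 + p)*(-10 + p))/5 = ((-10 + p)*(4/3 + p))/5 = (-10 + p)*(4/3 + p)/5)
(x + W(4))*(-91) = (4 + (-8/3 - 26/15*4 + (1/5)*4**2))*(-91) = (4 + (-8/3 - 104/15 + (1/5)*16))*(-91) = (4 + (-8/3 - 104/15 + 16/5))*(-91) = (4 - 32/5)*(-91) = -12/5*(-91) = 1092/5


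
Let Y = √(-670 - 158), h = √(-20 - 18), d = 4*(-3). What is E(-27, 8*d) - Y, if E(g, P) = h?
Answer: I*(√38 - 6*√23) ≈ -22.611*I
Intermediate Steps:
d = -12
h = I*√38 (h = √(-38) = I*√38 ≈ 6.1644*I)
E(g, P) = I*√38
Y = 6*I*√23 (Y = √(-828) = 6*I*√23 ≈ 28.775*I)
E(-27, 8*d) - Y = I*√38 - 6*I*√23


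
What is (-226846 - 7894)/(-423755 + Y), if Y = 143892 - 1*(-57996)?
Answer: 234740/221867 ≈ 1.0580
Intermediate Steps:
Y = 201888 (Y = 143892 + 57996 = 201888)
(-226846 - 7894)/(-423755 + Y) = (-226846 - 7894)/(-423755 + 201888) = -234740/(-221867) = -234740*(-1/221867) = 234740/221867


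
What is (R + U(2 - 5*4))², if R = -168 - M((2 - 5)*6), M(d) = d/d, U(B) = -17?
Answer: 34596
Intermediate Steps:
M(d) = 1
R = -169 (R = -168 - 1*1 = -168 - 1 = -169)
(R + U(2 - 5*4))² = (-169 - 17)² = (-186)² = 34596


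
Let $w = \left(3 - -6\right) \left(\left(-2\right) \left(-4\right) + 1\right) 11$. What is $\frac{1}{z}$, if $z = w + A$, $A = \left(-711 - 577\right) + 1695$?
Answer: $\frac{1}{1298} \approx 0.00077042$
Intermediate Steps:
$A = 407$ ($A = -1288 + 1695 = 407$)
$w = 891$ ($w = \left(3 + 6\right) \left(8 + 1\right) 11 = 9 \cdot 9 \cdot 11 = 81 \cdot 11 = 891$)
$z = 1298$ ($z = 891 + 407 = 1298$)
$\frac{1}{z} = \frac{1}{1298}$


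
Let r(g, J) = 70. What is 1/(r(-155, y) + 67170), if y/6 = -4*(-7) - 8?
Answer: 1/67240 ≈ 1.4872e-5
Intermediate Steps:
y = 120 (y = 6*(-4*(-7) - 8) = 6*(28 - 8) = 6*20 = 120)
1/(r(-155, y) + 67170) = 1/(70 + 67170) = 1/67240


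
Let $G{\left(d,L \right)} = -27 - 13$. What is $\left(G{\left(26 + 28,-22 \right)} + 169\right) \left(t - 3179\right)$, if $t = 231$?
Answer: $-380292$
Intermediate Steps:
$G{\left(d,L \right)} = -40$
$\left(G{\left(26 + 28,-22 \right)} + 169\right) \left(t - 3179\right) = \left(-40 + 169\right) \left(231 - 3179\right) = 129 \left(-2948\right) = -380292$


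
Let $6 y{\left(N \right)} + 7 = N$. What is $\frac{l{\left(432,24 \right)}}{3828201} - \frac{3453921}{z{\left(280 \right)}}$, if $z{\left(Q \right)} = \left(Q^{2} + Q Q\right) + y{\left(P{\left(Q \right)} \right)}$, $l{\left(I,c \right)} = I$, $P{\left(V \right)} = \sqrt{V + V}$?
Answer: $- \frac{3554110616257753470}{161348002095019909} + \frac{82894104 \sqrt{35}}{885091468289} \approx -22.027$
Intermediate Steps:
$P{\left(V \right)} = \sqrt{2} \sqrt{V}$ ($P{\left(V \right)} = \sqrt{2 V} = \sqrt{2} \sqrt{V}$)
$y{\left(N \right)} = - \frac{7}{6} + \frac{N}{6}$
$z{\left(Q \right)} = - \frac{7}{6} + 2 Q^{2} + \frac{\sqrt{2} \sqrt{Q}}{6}$ ($z{\left(Q \right)} = \left(Q^{2} + Q Q\right) + \left(- \frac{7}{6} + \frac{\sqrt{2} \sqrt{Q}}{6}\right) = \left(Q^{2} + Q^{2}\right) + \left(- \frac{7}{6} + \frac{\sqrt{2} \sqrt{Q}}{6}\right) = 2 Q^{2} + \left(- \frac{7}{6} + \frac{\sqrt{2} \sqrt{Q}}{6}\right) = - \frac{7}{6} + 2 Q^{2} + \frac{\sqrt{2} \sqrt{Q}}{6}$)
$\frac{l{\left(432,24 \right)}}{3828201} - \frac{3453921}{z{\left(280 \right)}} = \frac{432}{3828201} - \frac{3453921}{- \frac{7}{6} + 2 \cdot 280^{2} + \frac{\sqrt{2} \sqrt{280}}{6}} = 432 \cdot \frac{1}{3828201} - \frac{3453921}{- \frac{7}{6} + 2 \cdot 78400 + \frac{\sqrt{2} \cdot 2 \sqrt{70}}{6}} = \frac{144}{1276067} - \frac{3453921}{- \frac{7}{6} + 156800 + \frac{2 \sqrt{35}}{3}} = \frac{144}{1276067} - \frac{3453921}{\frac{940793}{6} + \frac{2 \sqrt{35}}{3}}$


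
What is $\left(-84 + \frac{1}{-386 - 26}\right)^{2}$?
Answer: $\frac{1197782881}{169744} \approx 7056.4$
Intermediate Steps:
$\left(-84 + \frac{1}{-386 - 26}\right)^{2} = \left(-84 + \frac{1}{-412}\right)^{2} = \left(-84 - \frac{1}{412}\right)^{2} = \left(- \frac{34609}{412}\right)^{2} = \frac{1197782881}{169744}$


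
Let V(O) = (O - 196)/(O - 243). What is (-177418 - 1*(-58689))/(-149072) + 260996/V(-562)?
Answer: 15660191272371/56498288 ≈ 2.7718e+5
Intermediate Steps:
V(O) = (-196 + O)/(-243 + O)
(-177418 - 1*(-58689))/(-149072) + 260996/V(-562) = (-177418 - 1*(-58689))/(-149072) + 260996/(((-196 - 562)/(-243 - 562))) = (-177418 + 58689)*(-1/149072) + 260996/((-758/(-805))) = -118729*(-1/149072) + 260996/((-1/805*(-758))) = 118729/149072 + 260996/(758/805) = 118729/149072 + 260996*(805/758) = 118729/149072 + 105050890/379 = 15660191272371/56498288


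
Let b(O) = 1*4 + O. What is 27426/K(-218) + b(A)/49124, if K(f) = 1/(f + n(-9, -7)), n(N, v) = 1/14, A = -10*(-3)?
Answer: -146804838841/24562 ≈ -5.9769e+6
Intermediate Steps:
A = 30
n(N, v) = 1/14
b(O) = 4 + O
K(f) = 1/(1/14 + f) (K(f) = 1/(f + 1/14) = 1/(1/14 + f))
27426/K(-218) + b(A)/49124 = 27426/((14/(1 + 14*(-218)))) + (4 + 30)/49124 = 27426/((14/(1 - 3052))) + 34*(1/49124) = 27426/((14/(-3051))) + 17/24562 = 27426/((14*(-1/3051))) + 17/24562 = 27426/(-14/3051) + 17/24562 = 27426*(-3051/14) + 17/24562 = -5976909 + 17/24562 = -146804838841/24562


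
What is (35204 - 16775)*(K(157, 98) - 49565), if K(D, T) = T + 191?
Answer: -908107404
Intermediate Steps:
K(D, T) = 191 + T
(35204 - 16775)*(K(157, 98) - 49565) = (35204 - 16775)*((191 + 98) - 49565) = 18429*(289 - 49565) = 18429*(-49276) = -908107404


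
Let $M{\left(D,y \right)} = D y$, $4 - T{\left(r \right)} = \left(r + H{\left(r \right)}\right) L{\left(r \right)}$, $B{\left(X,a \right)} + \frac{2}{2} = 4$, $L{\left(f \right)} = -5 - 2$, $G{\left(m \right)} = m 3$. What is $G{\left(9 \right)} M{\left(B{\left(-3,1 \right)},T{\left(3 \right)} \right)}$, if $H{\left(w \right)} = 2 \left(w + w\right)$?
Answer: $8829$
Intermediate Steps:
$H{\left(w \right)} = 4 w$ ($H{\left(w \right)} = 2 \cdot 2 w = 4 w$)
$G{\left(m \right)} = 3 m$
$L{\left(f \right)} = -7$
$B{\left(X,a \right)} = 3$ ($B{\left(X,a \right)} = -1 + 4 = 3$)
$T{\left(r \right)} = 4 + 35 r$ ($T{\left(r \right)} = 4 - \left(r + 4 r\right) \left(-7\right) = 4 - 5 r \left(-7\right) = 4 - - 35 r = 4 + 35 r$)
$G{\left(9 \right)} M{\left(B{\left(-3,1 \right)},T{\left(3 \right)} \right)} = 3 \cdot 9 \cdot 3 \left(4 + 35 \cdot 3\right) = 27 \cdot 3 \left(4 + 105\right) = 27 \cdot 3 \cdot 109 = 27 \cdot 327 = 8829$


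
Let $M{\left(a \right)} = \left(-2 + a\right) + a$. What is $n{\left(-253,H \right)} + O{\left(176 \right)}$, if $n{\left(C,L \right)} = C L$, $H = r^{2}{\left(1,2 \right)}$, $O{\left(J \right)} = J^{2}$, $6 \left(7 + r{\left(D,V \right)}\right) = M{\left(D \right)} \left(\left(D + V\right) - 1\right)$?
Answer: $18579$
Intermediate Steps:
$M{\left(a \right)} = -2 + 2 a$
$r{\left(D,V \right)} = -7 + \frac{\left(-2 + 2 D\right) \left(-1 + D + V\right)}{6}$ ($r{\left(D,V \right)} = -7 + \frac{\left(-2 + 2 D\right) \left(\left(D + V\right) - 1\right)}{6} = -7 + \frac{\left(-2 + 2 D\right) \left(-1 + D + V\right)}{6}$)
$H = 49$ ($H = \left(- \frac{20}{3} - \frac{1}{3} + \frac{1}{3} \cdot 1 \left(-1 + 1\right) + \frac{1}{3} \cdot 2 \left(-1 + 1\right)\right)^{2} = \left(- \frac{20}{3} - \frac{1}{3} + \frac{1}{3} \cdot 1 \cdot 0 + \frac{1}{3} \cdot 2 \cdot 0\right)^{2} = \left(- \frac{20}{3} - \frac{1}{3} + 0 + 0\right)^{2} = \left(-7\right)^{2} = 49$)
$n{\left(-253,H \right)} + O{\left(176 \right)} = \left(-253\right) 49 + 176^{2} = -12397 + 30976 = 18579$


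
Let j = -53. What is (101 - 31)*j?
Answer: -3710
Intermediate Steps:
(101 - 31)*j = (101 - 31)*(-53) = 70*(-53) = -3710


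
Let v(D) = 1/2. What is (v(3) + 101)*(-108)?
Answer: -10962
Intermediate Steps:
v(D) = ½
(v(3) + 101)*(-108) = (½ + 101)*(-108) = (203/2)*(-108) = -10962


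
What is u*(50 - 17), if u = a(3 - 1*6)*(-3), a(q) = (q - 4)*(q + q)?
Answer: -4158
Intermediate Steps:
a(q) = 2*q*(-4 + q) (a(q) = (-4 + q)*(2*q) = 2*q*(-4 + q))
u = -126 (u = (2*(3 - 1*6)*(-4 + (3 - 1*6)))*(-3) = (2*(3 - 6)*(-4 + (3 - 6)))*(-3) = (2*(-3)*(-4 - 3))*(-3) = (2*(-3)*(-7))*(-3) = 42*(-3) = -126)
u*(50 - 17) = -126*(50 - 17) = -126*33 = -4158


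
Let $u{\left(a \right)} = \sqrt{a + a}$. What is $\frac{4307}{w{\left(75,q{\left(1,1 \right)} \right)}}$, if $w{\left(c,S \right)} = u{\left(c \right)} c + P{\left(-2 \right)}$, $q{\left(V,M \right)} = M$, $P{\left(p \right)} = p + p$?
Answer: $\frac{118}{5779} + \frac{22125 \sqrt{6}}{11558} \approx 4.7094$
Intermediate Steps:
$u{\left(a \right)} = \sqrt{2} \sqrt{a}$ ($u{\left(a \right)} = \sqrt{2 a} = \sqrt{2} \sqrt{a}$)
$P{\left(p \right)} = 2 p$
$w{\left(c,S \right)} = -4 + \sqrt{2} c^{\frac{3}{2}}$ ($w{\left(c,S \right)} = \sqrt{2} \sqrt{c} c + 2 \left(-2\right) = \sqrt{2} c^{\frac{3}{2}} - 4 = -4 + \sqrt{2} c^{\frac{3}{2}}$)
$\frac{4307}{w{\left(75,q{\left(1,1 \right)} \right)}} = \frac{4307}{-4 + \sqrt{2} \cdot 75^{\frac{3}{2}}} = \frac{4307}{-4 + \sqrt{2} \cdot 375 \sqrt{3}} = \frac{4307}{-4 + 375 \sqrt{6}}$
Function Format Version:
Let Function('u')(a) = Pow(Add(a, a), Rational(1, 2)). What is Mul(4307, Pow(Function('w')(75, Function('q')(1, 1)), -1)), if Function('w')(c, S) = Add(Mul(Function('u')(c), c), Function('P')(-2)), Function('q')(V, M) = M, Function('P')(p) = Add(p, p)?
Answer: Add(Rational(118, 5779), Mul(Rational(22125, 11558), Pow(6, Rational(1, 2)))) ≈ 4.7094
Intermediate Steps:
Function('u')(a) = Mul(Pow(2, Rational(1, 2)), Pow(a, Rational(1, 2))) (Function('u')(a) = Pow(Mul(2, a), Rational(1, 2)) = Mul(Pow(2, Rational(1, 2)), Pow(a, Rational(1, 2))))
Function('P')(p) = Mul(2, p)
Function('w')(c, S) = Add(-4, Mul(Pow(2, Rational(1, 2)), Pow(c, Rational(3, 2)))) (Function('w')(c, S) = Add(Mul(Mul(Pow(2, Rational(1, 2)), Pow(c, Rational(1, 2))), c), Mul(2, -2)) = Add(Mul(Pow(2, Rational(1, 2)), Pow(c, Rational(3, 2))), -4) = Add(-4, Mul(Pow(2, Rational(1, 2)), Pow(c, Rational(3, 2)))))
Mul(4307, Pow(Function('w')(75, Function('q')(1, 1)), -1)) = Mul(4307, Pow(Add(-4, Mul(Pow(2, Rational(1, 2)), Pow(75, Rational(3, 2)))), -1)) = Mul(4307, Pow(Add(-4, Mul(Pow(2, Rational(1, 2)), Mul(375, Pow(3, Rational(1, 2))))), -1)) = Mul(4307, Pow(Add(-4, Mul(375, Pow(6, Rational(1, 2)))), -1))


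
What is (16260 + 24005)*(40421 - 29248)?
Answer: 449880845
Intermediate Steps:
(16260 + 24005)*(40421 - 29248) = 40265*11173 = 449880845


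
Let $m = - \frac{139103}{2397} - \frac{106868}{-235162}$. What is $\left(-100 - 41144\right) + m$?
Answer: $- \frac{11640505089853}{281841657} \approx -41302.0$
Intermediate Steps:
$m = - \frac{16227788545}{281841657}$ ($m = \left(-139103\right) \frac{1}{2397} - - \frac{53434}{117581} = - \frac{139103}{2397} + \frac{53434}{117581} = - \frac{16227788545}{281841657} \approx -57.578$)
$\left(-100 - 41144\right) + m = \left(-100 - 41144\right) - \frac{16227788545}{281841657} = -41244 - \frac{16227788545}{281841657} = - \frac{11640505089853}{281841657}$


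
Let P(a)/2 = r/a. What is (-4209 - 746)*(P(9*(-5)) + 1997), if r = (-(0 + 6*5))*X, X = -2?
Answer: -29645765/3 ≈ -9.8819e+6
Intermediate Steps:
r = 60 (r = -(0 + 6*5)*(-2) = -(0 + 30)*(-2) = -1*30*(-2) = -30*(-2) = 60)
P(a) = 120/a (P(a) = 2*(60/a) = 120/a)
(-4209 - 746)*(P(9*(-5)) + 1997) = (-4209 - 746)*(120/((9*(-5))) + 1997) = -4955*(120/(-45) + 1997) = -4955*(120*(-1/45) + 1997) = -4955*(-8/3 + 1997) = -4955*5983/3 = -29645765/3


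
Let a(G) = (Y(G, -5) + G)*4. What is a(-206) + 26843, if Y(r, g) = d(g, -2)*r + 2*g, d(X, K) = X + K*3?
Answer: 35043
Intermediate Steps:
d(X, K) = X + 3*K
Y(r, g) = 2*g + r*(-6 + g) (Y(r, g) = (g + 3*(-2))*r + 2*g = (g - 6)*r + 2*g = (-6 + g)*r + 2*g = r*(-6 + g) + 2*g = 2*g + r*(-6 + g))
a(G) = -40 - 40*G (a(G) = ((2*(-5) + G*(-6 - 5)) + G)*4 = ((-10 + G*(-11)) + G)*4 = ((-10 - 11*G) + G)*4 = (-10 - 10*G)*4 = -40 - 40*G)
a(-206) + 26843 = (-40 - 40*(-206)) + 26843 = (-40 + 8240) + 26843 = 8200 + 26843 = 35043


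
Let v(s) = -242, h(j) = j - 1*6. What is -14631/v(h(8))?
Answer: 14631/242 ≈ 60.459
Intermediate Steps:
h(j) = -6 + j (h(j) = j - 6 = -6 + j)
-14631/v(h(8)) = -14631/(-242) = -14631*(-1/242) = 14631/242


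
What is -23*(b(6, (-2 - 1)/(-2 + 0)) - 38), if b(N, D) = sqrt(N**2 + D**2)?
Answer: 874 - 69*sqrt(17)/2 ≈ 731.75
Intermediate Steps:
b(N, D) = sqrt(D**2 + N**2)
-23*(b(6, (-2 - 1)/(-2 + 0)) - 38) = -23*(sqrt(((-2 - 1)/(-2 + 0))**2 + 6**2) - 38) = -23*(sqrt((-3/(-2))**2 + 36) - 38) = -23*(sqrt((-3*(-1/2))**2 + 36) - 38) = -23*(sqrt((3/2)**2 + 36) - 38) = -23*(sqrt(9/4 + 36) - 38) = -23*(sqrt(153/4) - 38) = -23*(3*sqrt(17)/2 - 38) = -23*(-38 + 3*sqrt(17)/2) = 874 - 69*sqrt(17)/2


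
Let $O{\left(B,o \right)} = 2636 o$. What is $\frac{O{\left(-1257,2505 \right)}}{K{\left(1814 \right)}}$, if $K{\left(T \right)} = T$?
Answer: $\frac{3301590}{907} \approx 3640.1$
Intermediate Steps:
$\frac{O{\left(-1257,2505 \right)}}{K{\left(1814 \right)}} = \frac{2636 \cdot 2505}{1814} = 6603180 \cdot \frac{1}{1814} = \frac{3301590}{907}$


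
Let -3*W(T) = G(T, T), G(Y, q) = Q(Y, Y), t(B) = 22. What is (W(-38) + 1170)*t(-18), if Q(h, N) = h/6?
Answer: 232078/9 ≈ 25786.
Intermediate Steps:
Q(h, N) = h/6 (Q(h, N) = h*(⅙) = h/6)
G(Y, q) = Y/6
W(T) = -T/18
(W(-38) + 1170)*t(-18) = (-1/18*(-38) + 1170)*22 = (19/9 + 1170)*22 = (10549/9)*22 = 232078/9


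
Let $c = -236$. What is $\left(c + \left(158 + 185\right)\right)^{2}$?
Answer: $11449$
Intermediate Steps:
$\left(c + \left(158 + 185\right)\right)^{2} = \left(-236 + \left(158 + 185\right)\right)^{2} = \left(-236 + 343\right)^{2} = 107^{2} = 11449$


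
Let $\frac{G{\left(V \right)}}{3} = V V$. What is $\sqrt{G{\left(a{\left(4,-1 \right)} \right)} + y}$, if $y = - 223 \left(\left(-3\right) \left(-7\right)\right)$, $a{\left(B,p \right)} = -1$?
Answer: $6 i \sqrt{130} \approx 68.411 i$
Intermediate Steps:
$G{\left(V \right)} = 3 V^{2}$ ($G{\left(V \right)} = 3 V V = 3 V^{2}$)
$y = -4683$ ($y = \left(-223\right) 21 = -4683$)
$\sqrt{G{\left(a{\left(4,-1 \right)} \right)} + y} = \sqrt{3 \left(-1\right)^{2} - 4683} = \sqrt{3 \cdot 1 - 4683} = \sqrt{3 - 4683} = \sqrt{-4680} = 6 i \sqrt{130}$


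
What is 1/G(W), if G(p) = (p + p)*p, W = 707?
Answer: 1/999698 ≈ 1.0003e-6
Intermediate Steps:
G(p) = 2*p**2 (G(p) = (2*p)*p = 2*p**2)
1/G(W) = 1/(2*707**2) = 1/(2*499849) = 1/999698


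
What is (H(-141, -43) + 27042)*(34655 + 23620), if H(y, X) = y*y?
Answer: 2734437825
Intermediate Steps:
H(y, X) = y²
(H(-141, -43) + 27042)*(34655 + 23620) = ((-141)² + 27042)*(34655 + 23620) = (19881 + 27042)*58275 = 46923*58275 = 2734437825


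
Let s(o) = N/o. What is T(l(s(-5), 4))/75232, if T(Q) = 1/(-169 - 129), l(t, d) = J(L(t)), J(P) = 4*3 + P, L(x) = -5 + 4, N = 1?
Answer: -1/22419136 ≈ -4.4605e-8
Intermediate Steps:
L(x) = -1
s(o) = 1/o
J(P) = 12 + P
l(t, d) = 11 (l(t, d) = 12 - 1 = 11)
T(Q) = -1/298 (T(Q) = 1/(-298) = -1/298)
T(l(s(-5), 4))/75232 = -1/298/75232 = -1/298*1/75232 = -1/22419136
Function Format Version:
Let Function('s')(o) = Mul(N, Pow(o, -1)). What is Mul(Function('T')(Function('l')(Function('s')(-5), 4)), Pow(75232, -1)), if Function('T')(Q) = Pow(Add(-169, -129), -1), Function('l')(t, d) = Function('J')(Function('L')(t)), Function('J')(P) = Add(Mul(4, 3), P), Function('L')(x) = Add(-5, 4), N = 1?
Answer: Rational(-1, 22419136) ≈ -4.4605e-8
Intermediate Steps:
Function('L')(x) = -1
Function('s')(o) = Pow(o, -1) (Function('s')(o) = Mul(1, Pow(o, -1)) = Pow(o, -1))
Function('J')(P) = Add(12, P)
Function('l')(t, d) = 11 (Function('l')(t, d) = Add(12, -1) = 11)
Function('T')(Q) = Rational(-1, 298) (Function('T')(Q) = Pow(-298, -1) = Rational(-1, 298))
Mul(Function('T')(Function('l')(Function('s')(-5), 4)), Pow(75232, -1)) = Mul(Rational(-1, 298), Pow(75232, -1)) = Mul(Rational(-1, 298), Rational(1, 75232)) = Rational(-1, 22419136)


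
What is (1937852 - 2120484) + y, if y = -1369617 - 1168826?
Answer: -2721075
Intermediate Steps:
y = -2538443
(1937852 - 2120484) + y = (1937852 - 2120484) - 2538443 = -182632 - 2538443 = -2721075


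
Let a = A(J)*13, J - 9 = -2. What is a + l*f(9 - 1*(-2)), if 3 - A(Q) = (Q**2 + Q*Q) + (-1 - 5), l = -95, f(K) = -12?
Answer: -17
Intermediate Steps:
J = 7 (J = 9 - 2 = 7)
A(Q) = 9 - 2*Q**2 (A(Q) = 3 - ((Q**2 + Q*Q) + (-1 - 5)) = 3 - ((Q**2 + Q**2) - 6) = 3 - (2*Q**2 - 6) = 3 - (-6 + 2*Q**2) = 3 + (6 - 2*Q**2) = 9 - 2*Q**2)
a = -1157 (a = (9 - 2*7**2)*13 = (9 - 2*49)*13 = (9 - 98)*13 = -89*13 = -1157)
a + l*f(9 - 1*(-2)) = -1157 - 95*(-12) = -1157 + 1140 = -17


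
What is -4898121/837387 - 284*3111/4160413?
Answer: -119311060993/19682913903 ≈ -6.0617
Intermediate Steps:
-4898121/837387 - 284*3111/4160413 = -4898121*1/837387 - 883524*1/4160413 = -27673/4731 - 883524/4160413 = -119311060993/19682913903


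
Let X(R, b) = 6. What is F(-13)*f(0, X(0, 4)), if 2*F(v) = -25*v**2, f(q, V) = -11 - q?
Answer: 46475/2 ≈ 23238.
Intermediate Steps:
F(v) = -25*v**2/2 (F(v) = (-25*v**2)/2 = -25*v**2/2)
F(-13)*f(0, X(0, 4)) = (-25/2*(-13)**2)*(-11 - 1*0) = (-25/2*169)*(-11 + 0) = -4225/2*(-11) = 46475/2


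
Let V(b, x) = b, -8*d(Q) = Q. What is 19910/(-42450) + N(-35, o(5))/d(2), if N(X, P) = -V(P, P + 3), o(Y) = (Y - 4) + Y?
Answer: 99889/4245 ≈ 23.531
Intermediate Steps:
o(Y) = -4 + 2*Y (o(Y) = (-4 + Y) + Y = -4 + 2*Y)
d(Q) = -Q/8
N(X, P) = -P
19910/(-42450) + N(-35, o(5))/d(2) = 19910/(-42450) + (-(-4 + 2*5))/((-⅛*2)) = 19910*(-1/42450) + (-(-4 + 10))/(-¼) = -1991/4245 - 1*6*(-4) = -1991/4245 - 6*(-4) = -1991/4245 + 24 = 99889/4245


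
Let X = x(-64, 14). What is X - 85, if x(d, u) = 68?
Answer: -17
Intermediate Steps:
X = 68
X - 85 = 68 - 85 = -17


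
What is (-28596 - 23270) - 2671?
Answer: -54537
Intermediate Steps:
(-28596 - 23270) - 2671 = -51866 - 2671 = -54537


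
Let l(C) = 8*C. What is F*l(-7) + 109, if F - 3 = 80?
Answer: -4539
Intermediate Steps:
F = 83 (F = 3 + 80 = 83)
F*l(-7) + 109 = 83*(8*(-7)) + 109 = 83*(-56) + 109 = -4648 + 109 = -4539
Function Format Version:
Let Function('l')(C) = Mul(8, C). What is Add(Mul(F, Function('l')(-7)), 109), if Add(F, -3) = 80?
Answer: -4539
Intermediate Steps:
F = 83 (F = Add(3, 80) = 83)
Add(Mul(F, Function('l')(-7)), 109) = Add(Mul(83, Mul(8, -7)), 109) = Add(Mul(83, -56), 109) = Add(-4648, 109) = -4539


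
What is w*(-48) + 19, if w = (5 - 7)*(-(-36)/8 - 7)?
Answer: -221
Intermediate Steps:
w = 5 (w = -2*(-(-36)/8 - 7) = -2*(-4*(-9/8) - 7) = -2*(9/2 - 7) = -2*(-5/2) = 5)
w*(-48) + 19 = 5*(-48) + 19 = -240 + 19 = -221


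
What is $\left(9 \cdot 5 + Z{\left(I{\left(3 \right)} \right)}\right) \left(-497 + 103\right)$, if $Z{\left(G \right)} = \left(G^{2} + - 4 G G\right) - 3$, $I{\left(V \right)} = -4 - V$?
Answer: $41370$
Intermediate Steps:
$Z{\left(G \right)} = -3 - 3 G^{2}$ ($Z{\left(G \right)} = \left(G^{2} - 4 G^{2}\right) - 3 = - 3 G^{2} - 3 = -3 - 3 G^{2}$)
$\left(9 \cdot 5 + Z{\left(I{\left(3 \right)} \right)}\right) \left(-497 + 103\right) = \left(9 \cdot 5 - \left(3 + 3 \left(-4 - 3\right)^{2}\right)\right) \left(-497 + 103\right) = \left(45 - \left(3 + 3 \left(-4 - 3\right)^{2}\right)\right) \left(-394\right) = \left(45 - \left(3 + 3 \left(-7\right)^{2}\right)\right) \left(-394\right) = \left(45 - 150\right) \left(-394\right) = \left(-105\right) \left(-394\right) = 41370$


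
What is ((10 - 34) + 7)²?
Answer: 289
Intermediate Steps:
((10 - 34) + 7)² = (-24 + 7)² = (-17)² = 289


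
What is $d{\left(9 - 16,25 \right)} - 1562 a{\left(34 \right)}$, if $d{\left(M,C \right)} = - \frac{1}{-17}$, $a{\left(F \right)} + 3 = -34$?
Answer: $\frac{982499}{17} \approx 57794.0$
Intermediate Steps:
$a{\left(F \right)} = -37$ ($a{\left(F \right)} = -3 - 34 = -37$)
$d{\left(M,C \right)} = \frac{1}{17}$ ($d{\left(M,C \right)} = \left(-1\right) \left(- \frac{1}{17}\right) = \frac{1}{17}$)
$d{\left(9 - 16,25 \right)} - 1562 a{\left(34 \right)} = \frac{1}{17} - -57794 = \frac{1}{17} + 57794 = \frac{982499}{17}$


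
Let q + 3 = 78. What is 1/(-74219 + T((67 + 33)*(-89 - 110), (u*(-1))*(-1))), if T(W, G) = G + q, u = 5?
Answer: -1/74139 ≈ -1.3488e-5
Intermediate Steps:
q = 75 (q = -3 + 78 = 75)
T(W, G) = 75 + G (T(W, G) = G + 75 = 75 + G)
1/(-74219 + T((67 + 33)*(-89 - 110), (u*(-1))*(-1))) = 1/(-74219 + (75 + (5*(-1))*(-1))) = 1/(-74219 + (75 - 5*(-1))) = 1/(-74219 + (75 + 5)) = 1/(-74219 + 80) = 1/(-74139) = -1/74139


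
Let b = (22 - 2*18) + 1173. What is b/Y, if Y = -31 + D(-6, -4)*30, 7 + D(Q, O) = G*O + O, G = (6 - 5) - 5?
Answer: 1159/119 ≈ 9.7395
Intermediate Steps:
G = -4 (G = 1 - 5 = -4)
D(Q, O) = -7 - 3*O (D(Q, O) = -7 + (-4*O + O) = -7 - 3*O)
b = 1159 (b = (22 - 36) + 1173 = -14 + 1173 = 1159)
Y = 119 (Y = -31 + (-7 - 3*(-4))*30 = -31 + (-7 + 12)*30 = -31 + 5*30 = -31 + 150 = 119)
b/Y = 1159/119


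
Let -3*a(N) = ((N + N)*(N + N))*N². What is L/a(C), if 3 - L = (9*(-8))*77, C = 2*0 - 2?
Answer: -16641/64 ≈ -260.02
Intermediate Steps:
C = -2 (C = 0 - 2 = -2)
L = 5547 (L = 3 - 9*(-8)*77 = 3 - (-72)*77 = 3 - 1*(-5544) = 3 + 5544 = 5547)
a(N) = -4*N⁴/3 (a(N) = -(N + N)*(N + N)*N²/3 = -(2*N)*(2*N)*N²/3 = -4*N²*N²/3 = -4*N⁴/3)
L/a(C) = 5547/((-4/3*(-2)⁴)) = 5547/((-4/3*16)) = 5547/(-64/3) = 5547*(-3/64) = -16641/64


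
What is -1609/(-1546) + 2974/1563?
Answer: 7112671/2416398 ≈ 2.9435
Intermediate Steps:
-1609/(-1546) + 2974/1563 = -1609*(-1/1546) + 2974*(1/1563) = 1609/1546 + 2974/1563 = 7112671/2416398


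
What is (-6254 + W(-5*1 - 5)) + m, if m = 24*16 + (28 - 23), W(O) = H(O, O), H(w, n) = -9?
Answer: -5874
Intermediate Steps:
W(O) = -9
m = 389 (m = 384 + 5 = 389)
(-6254 + W(-5*1 - 5)) + m = (-6254 - 9) + 389 = -6263 + 389 = -5874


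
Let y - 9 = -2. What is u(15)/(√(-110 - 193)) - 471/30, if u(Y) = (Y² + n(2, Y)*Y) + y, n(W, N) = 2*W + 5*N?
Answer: -157/10 - 1417*I*√303/303 ≈ -15.7 - 81.405*I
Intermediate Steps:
y = 7 (y = 9 - 2 = 7)
u(Y) = 7 + Y² + Y*(4 + 5*Y) (u(Y) = (Y² + (2*2 + 5*Y)*Y) + 7 = (Y² + (4 + 5*Y)*Y) + 7 = (Y² + Y*(4 + 5*Y)) + 7 = 7 + Y² + Y*(4 + 5*Y))
u(15)/(√(-110 - 193)) - 471/30 = (7 + 4*15 + 6*15²)/(√(-110 - 193)) - 471/30 = (7 + 60 + 6*225)/(√(-303)) - 471*1/30 = (7 + 60 + 1350)/((I*√303)) - 157/10 = 1417*(-I*√303/303) - 157/10 = -1417*I*√303/303 - 157/10 = -157/10 - 1417*I*√303/303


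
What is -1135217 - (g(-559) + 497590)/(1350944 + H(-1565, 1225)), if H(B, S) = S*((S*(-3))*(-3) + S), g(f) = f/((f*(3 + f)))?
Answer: -3441448216823509/3031533288 ≈ -1.1352e+6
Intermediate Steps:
g(f) = 1/(3 + f) (g(f) = f*(1/(f*(3 + f))) = 1/(3 + f))
H(B, S) = 10*S**2 (H(B, S) = S*(-3*S*(-3) + S) = S*(9*S + S) = S*(10*S) = 10*S**2)
-1135217 - (g(-559) + 497590)/(1350944 + H(-1565, 1225)) = -1135217 - (1/(3 - 559) + 497590)/(1350944 + 10*1225**2) = -1135217 - (1/(-556) + 497590)/(1350944 + 10*1500625) = -1135217 - (-1/556 + 497590)/(1350944 + 15006250) = -1135217 - 276660039/(556*16357194) = -1135217 - 1*92220013/3031533288 = -1135217 - 92220013/3031533288 = -3441448216823509/3031533288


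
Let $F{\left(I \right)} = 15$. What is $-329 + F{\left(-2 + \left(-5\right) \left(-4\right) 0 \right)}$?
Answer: $-314$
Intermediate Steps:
$-329 + F{\left(-2 + \left(-5\right) \left(-4\right) 0 \right)} = -329 + 15 = -314$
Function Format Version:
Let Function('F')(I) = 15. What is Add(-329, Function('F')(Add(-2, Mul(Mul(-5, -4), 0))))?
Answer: -314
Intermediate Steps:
Add(-329, Function('F')(Add(-2, Mul(Mul(-5, -4), 0)))) = Add(-329, 15) = -314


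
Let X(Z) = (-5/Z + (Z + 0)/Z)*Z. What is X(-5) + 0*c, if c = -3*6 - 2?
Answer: -10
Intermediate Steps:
c = -20 (c = -18 - 2 = -20)
X(Z) = Z*(1 - 5/Z) (X(Z) = (-5/Z + Z/Z)*Z = (-5/Z + 1)*Z = (1 - 5/Z)*Z = Z*(1 - 5/Z))
X(-5) + 0*c = (-5 - 5) + 0*(-20) = -10 + 0 = -10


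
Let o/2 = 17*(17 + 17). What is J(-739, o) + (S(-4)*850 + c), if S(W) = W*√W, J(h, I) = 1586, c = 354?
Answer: 1940 - 6800*I ≈ 1940.0 - 6800.0*I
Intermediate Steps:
o = 1156 (o = 2*(17*(17 + 17)) = 2*(17*34) = 2*578 = 1156)
S(W) = W^(3/2)
J(-739, o) + (S(-4)*850 + c) = 1586 + ((-4)^(3/2)*850 + 354) = 1586 + (-8*I*850 + 354) = 1586 + (-6800*I + 354) = 1586 + (354 - 6800*I) = 1940 - 6800*I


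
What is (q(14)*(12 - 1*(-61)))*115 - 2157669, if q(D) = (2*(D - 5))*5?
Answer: -1402119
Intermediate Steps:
q(D) = -50 + 10*D (q(D) = (2*(-5 + D))*5 = (-10 + 2*D)*5 = -50 + 10*D)
(q(14)*(12 - 1*(-61)))*115 - 2157669 = ((-50 + 10*14)*(12 - 1*(-61)))*115 - 2157669 = ((-50 + 140)*(12 + 61))*115 - 2157669 = (90*73)*115 - 2157669 = 6570*115 - 2157669 = 755550 - 2157669 = -1402119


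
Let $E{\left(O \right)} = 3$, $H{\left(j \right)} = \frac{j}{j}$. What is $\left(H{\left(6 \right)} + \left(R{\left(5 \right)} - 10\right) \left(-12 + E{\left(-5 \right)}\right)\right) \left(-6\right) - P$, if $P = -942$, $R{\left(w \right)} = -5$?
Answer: $126$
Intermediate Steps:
$H{\left(j \right)} = 1$
$\left(H{\left(6 \right)} + \left(R{\left(5 \right)} - 10\right) \left(-12 + E{\left(-5 \right)}\right)\right) \left(-6\right) - P = \left(1 + \left(-5 - 10\right) \left(-12 + 3\right)\right) \left(-6\right) - -942 = \left(1 - -135\right) \left(-6\right) + 942 = \left(1 + 135\right) \left(-6\right) + 942 = 136 \left(-6\right) + 942 = -816 + 942 = 126$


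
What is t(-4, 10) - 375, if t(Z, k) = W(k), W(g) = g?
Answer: -365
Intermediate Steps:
t(Z, k) = k
t(-4, 10) - 375 = 10 - 375 = -365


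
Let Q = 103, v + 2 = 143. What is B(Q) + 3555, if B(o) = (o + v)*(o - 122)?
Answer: -1081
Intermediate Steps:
v = 141 (v = -2 + 143 = 141)
B(o) = (-122 + o)*(141 + o) (B(o) = (o + 141)*(o - 122) = (141 + o)*(-122 + o) = (-122 + o)*(141 + o))
B(Q) + 3555 = (-17202 + 103**2 + 19*103) + 3555 = (-17202 + 10609 + 1957) + 3555 = -4636 + 3555 = -1081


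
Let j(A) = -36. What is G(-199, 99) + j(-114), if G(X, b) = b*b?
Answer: 9765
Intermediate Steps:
G(X, b) = b²
G(-199, 99) + j(-114) = 99² - 36 = 9801 - 36 = 9765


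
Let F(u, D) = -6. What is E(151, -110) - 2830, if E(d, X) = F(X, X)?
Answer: -2836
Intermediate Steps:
E(d, X) = -6
E(151, -110) - 2830 = -6 - 2830 = -2836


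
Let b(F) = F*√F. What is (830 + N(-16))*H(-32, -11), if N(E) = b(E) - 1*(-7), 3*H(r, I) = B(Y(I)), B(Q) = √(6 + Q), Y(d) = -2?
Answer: 558 - 128*I/3 ≈ 558.0 - 42.667*I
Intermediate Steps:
H(r, I) = ⅔ (H(r, I) = √(6 - 2)/3 = √4/3 = (⅓)*2 = ⅔)
b(F) = F^(3/2)
N(E) = 7 + E^(3/2) (N(E) = E^(3/2) - 1*(-7) = E^(3/2) + 7 = 7 + E^(3/2))
(830 + N(-16))*H(-32, -11) = (830 + (7 + (-16)^(3/2)))*(⅔) = (830 + (7 - 64*I))*(⅔) = (837 - 64*I)*(⅔) = 558 - 128*I/3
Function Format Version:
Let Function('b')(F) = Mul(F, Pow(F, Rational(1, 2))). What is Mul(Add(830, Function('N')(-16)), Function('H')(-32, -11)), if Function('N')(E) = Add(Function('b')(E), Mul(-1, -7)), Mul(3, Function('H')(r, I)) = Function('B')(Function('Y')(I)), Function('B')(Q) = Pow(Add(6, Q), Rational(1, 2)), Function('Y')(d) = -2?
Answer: Add(558, Mul(Rational(-128, 3), I)) ≈ Add(558.00, Mul(-42.667, I))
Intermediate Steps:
Function('H')(r, I) = Rational(2, 3) (Function('H')(r, I) = Mul(Rational(1, 3), Pow(Add(6, -2), Rational(1, 2))) = Mul(Rational(1, 3), Pow(4, Rational(1, 2))) = Mul(Rational(1, 3), 2) = Rational(2, 3))
Function('b')(F) = Pow(F, Rational(3, 2))
Function('N')(E) = Add(7, Pow(E, Rational(3, 2))) (Function('N')(E) = Add(Pow(E, Rational(3, 2)), Mul(-1, -7)) = Add(Pow(E, Rational(3, 2)), 7) = Add(7, Pow(E, Rational(3, 2))))
Mul(Add(830, Function('N')(-16)), Function('H')(-32, -11)) = Mul(Add(830, Add(7, Pow(-16, Rational(3, 2)))), Rational(2, 3)) = Mul(Add(830, Add(7, Mul(-64, I))), Rational(2, 3)) = Mul(Add(837, Mul(-64, I)), Rational(2, 3)) = Add(558, Mul(Rational(-128, 3), I))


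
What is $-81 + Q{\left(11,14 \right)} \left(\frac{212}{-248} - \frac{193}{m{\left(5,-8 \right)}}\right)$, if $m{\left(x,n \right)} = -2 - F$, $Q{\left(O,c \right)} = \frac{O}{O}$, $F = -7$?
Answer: $- \frac{37341}{310} \approx -120.45$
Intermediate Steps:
$Q{\left(O,c \right)} = 1$
$m{\left(x,n \right)} = 5$ ($m{\left(x,n \right)} = -2 - -7 = -2 + 7 = 5$)
$-81 + Q{\left(11,14 \right)} \left(\frac{212}{-248} - \frac{193}{m{\left(5,-8 \right)}}\right) = -81 + 1 \left(\frac{212}{-248} - \frac{193}{5}\right) = -81 + 1 \left(212 \left(- \frac{1}{248}\right) - \frac{193}{5}\right) = -81 + 1 \left(- \frac{53}{62} - \frac{193}{5}\right) = -81 + 1 \left(- \frac{12231}{310}\right) = -81 - \frac{12231}{310} = - \frac{37341}{310}$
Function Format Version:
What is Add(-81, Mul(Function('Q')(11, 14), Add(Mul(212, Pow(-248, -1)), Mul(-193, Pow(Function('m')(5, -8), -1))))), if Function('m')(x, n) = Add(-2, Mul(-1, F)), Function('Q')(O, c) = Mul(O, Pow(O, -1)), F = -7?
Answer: Rational(-37341, 310) ≈ -120.45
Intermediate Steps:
Function('Q')(O, c) = 1
Function('m')(x, n) = 5 (Function('m')(x, n) = Add(-2, Mul(-1, -7)) = Add(-2, 7) = 5)
Add(-81, Mul(Function('Q')(11, 14), Add(Mul(212, Pow(-248, -1)), Mul(-193, Pow(Function('m')(5, -8), -1))))) = Add(-81, Mul(1, Add(Mul(212, Pow(-248, -1)), Mul(-193, Pow(5, -1))))) = Add(-81, Mul(1, Add(Mul(212, Rational(-1, 248)), Mul(-193, Rational(1, 5))))) = Add(-81, Mul(1, Add(Rational(-53, 62), Rational(-193, 5)))) = Add(-81, Mul(1, Rational(-12231, 310))) = Add(-81, Rational(-12231, 310)) = Rational(-37341, 310)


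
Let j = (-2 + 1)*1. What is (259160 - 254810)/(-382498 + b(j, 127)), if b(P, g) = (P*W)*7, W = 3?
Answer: -4350/382519 ≈ -0.011372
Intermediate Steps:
j = -1 (j = -1*1 = -1)
b(P, g) = 21*P (b(P, g) = (P*3)*7 = (3*P)*7 = 21*P)
(259160 - 254810)/(-382498 + b(j, 127)) = (259160 - 254810)/(-382498 + 21*(-1)) = 4350/(-382498 - 21) = 4350/(-382519) = 4350*(-1/382519) = -4350/382519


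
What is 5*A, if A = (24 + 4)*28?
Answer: 3920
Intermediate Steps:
A = 784 (A = 28*28 = 784)
5*A = 5*784 = 3920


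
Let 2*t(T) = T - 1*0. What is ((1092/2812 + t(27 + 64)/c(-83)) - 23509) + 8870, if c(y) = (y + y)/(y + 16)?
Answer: -3412307217/233396 ≈ -14620.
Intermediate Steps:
c(y) = 2*y/(16 + y) (c(y) = (2*y)/(16 + y) = 2*y/(16 + y))
t(T) = T/2 (t(T) = (T - 1*0)/2 = (T + 0)/2 = T/2)
((1092/2812 + t(27 + 64)/c(-83)) - 23509) + 8870 = ((1092/2812 + ((27 + 64)/2)/((2*(-83)/(16 - 83)))) - 23509) + 8870 = ((1092*(1/2812) + ((½)*91)/((2*(-83)/(-67)))) - 23509) + 8870 = ((273/703 + 91/(2*((2*(-83)*(-1/67))))) - 23509) + 8870 = ((273/703 + 91/(2*(166/67))) - 23509) + 8870 = ((273/703 + (91/2)*(67/166)) - 23509) + 8870 = ((273/703 + 6097/332) - 23509) + 8870 = (4376827/233396 - 23509) + 8870 = -5482529737/233396 + 8870 = -3412307217/233396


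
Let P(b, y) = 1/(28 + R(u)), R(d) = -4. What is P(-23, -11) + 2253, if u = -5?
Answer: 54073/24 ≈ 2253.0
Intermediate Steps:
P(b, y) = 1/24 (P(b, y) = 1/(28 - 4) = 1/24)
P(-23, -11) + 2253 = 1/24 + 2253 = 54073/24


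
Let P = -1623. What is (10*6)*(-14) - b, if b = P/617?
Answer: -516657/617 ≈ -837.37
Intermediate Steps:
b = -1623/617 ≈ -2.6305
(10*6)*(-14) - b = (10*6)*(-14) - 1*(-1623/617) = 60*(-14) + 1623/617 = -840 + 1623/617 = -516657/617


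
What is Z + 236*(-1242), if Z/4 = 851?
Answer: -289708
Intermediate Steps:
Z = 3404 (Z = 4*851 = 3404)
Z + 236*(-1242) = 3404 + 236*(-1242) = 3404 - 293112 = -289708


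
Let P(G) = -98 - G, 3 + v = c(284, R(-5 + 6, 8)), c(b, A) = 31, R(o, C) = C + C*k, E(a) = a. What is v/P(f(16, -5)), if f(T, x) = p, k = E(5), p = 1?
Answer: -28/99 ≈ -0.28283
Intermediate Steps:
k = 5
R(o, C) = 6*C (R(o, C) = C + C*5 = C + 5*C = 6*C)
f(T, x) = 1
v = 28 (v = -3 + 31 = 28)
v/P(f(16, -5)) = 28/(-98 - 1*1) = 28/(-98 - 1) = 28/(-99) = 28*(-1/99) = -28/99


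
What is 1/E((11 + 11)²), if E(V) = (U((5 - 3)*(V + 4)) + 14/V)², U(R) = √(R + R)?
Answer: 6694859441028/13068348824300641 - 793659328*√122/13068348824300641 ≈ 0.00051162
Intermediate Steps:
U(R) = √2*√R (U(R) = √(2*R) = √2*√R)
E(V) = (14/V + √2*√(8 + 2*V))² (E(V) = (√2*√((5 - 3)*(V + 4)) + 14/V)² = (√2*√(2*(4 + V)) + 14/V)² = (√2*√(8 + 2*V) + 14/V)² = (14/V + √2*√(8 + 2*V))²)
1/E((11 + 11)²) = 1/(4*(7 + (11 + 11)²*√(4 + (11 + 11)²))²/((11 + 11)²)²) = 1/(4*(7 + 22²*√(4 + 22²))²/(22²)²) = 1/(4*(7 + 484*√(4 + 484))²/484²) = 1/(4*(1/234256)*(7 + 484*√488)²) = 1/(4*(1/234256)*(7 + 484*(2*√122))²) = 1/(4*(1/234256)*(7 + 968*√122)²) = 1/((7 + 968*√122)²/58564) = 58564/(7 + 968*√122)²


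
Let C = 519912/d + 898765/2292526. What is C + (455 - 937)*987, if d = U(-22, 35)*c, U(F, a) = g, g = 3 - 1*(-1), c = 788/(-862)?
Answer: -279068685092077/451627622 ≈ -6.1792e+5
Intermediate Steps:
c = -394/431 (c = 788*(-1/862) = -394/431 ≈ -0.91415)
g = 4 (g = 3 + 1 = 4)
U(F, a) = 4
d = -1576/431 (d = 4*(-394/431) = -1576/431 ≈ -3.6566)
C = -64214069967529/451627622 (C = 519912/(-1576/431) + 898765/2292526 = 519912*(-431/1576) + 898765*(1/2292526) = -28010259/197 + 898765/2292526 = -64214069967529/451627622 ≈ -1.4218e+5)
C + (455 - 937)*987 = -64214069967529/451627622 + (455 - 937)*987 = -64214069967529/451627622 - 482*987 = -64214069967529/451627622 - 475734 = -279068685092077/451627622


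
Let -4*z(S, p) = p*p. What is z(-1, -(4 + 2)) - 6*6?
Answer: -45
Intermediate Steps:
z(S, p) = -p²/4 (z(S, p) = -p*p/4 = -p²/4)
z(-1, -(4 + 2)) - 6*6 = -(4 + 2)²/4 - 6*6 = -(-1*6)²/4 - 36 = -¼*(-6)² - 36 = -¼*36 - 36 = -9 - 36 = -45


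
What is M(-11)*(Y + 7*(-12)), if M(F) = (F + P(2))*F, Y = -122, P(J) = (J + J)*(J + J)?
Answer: 11330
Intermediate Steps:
P(J) = 4*J² (P(J) = (2*J)*(2*J) = 4*J²)
M(F) = F*(16 + F) (M(F) = (F + 4*2²)*F = (F + 4*4)*F = (F + 16)*F = (16 + F)*F = F*(16 + F))
M(-11)*(Y + 7*(-12)) = (-11*(16 - 11))*(-122 + 7*(-12)) = (-11*5)*(-122 - 84) = -55*(-206) = 11330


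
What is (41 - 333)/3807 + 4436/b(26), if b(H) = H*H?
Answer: 4172615/643383 ≈ 6.4854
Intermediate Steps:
b(H) = H²
(41 - 333)/3807 + 4436/b(26) = (41 - 333)/3807 + 4436/(26²) = -292*1/3807 + 4436/676 = -292/3807 + 4436*(1/676) = -292/3807 + 1109/169 = 4172615/643383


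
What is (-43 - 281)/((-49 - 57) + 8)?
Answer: 162/49 ≈ 3.3061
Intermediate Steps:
(-43 - 281)/((-49 - 57) + 8) = -324/(-106 + 8) = -324/(-98) = -324*(-1/98) = 162/49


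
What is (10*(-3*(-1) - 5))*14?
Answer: -280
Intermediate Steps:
(10*(-3*(-1) - 5))*14 = (10*(3 - 5))*14 = (10*(-2))*14 = -20*14 = -280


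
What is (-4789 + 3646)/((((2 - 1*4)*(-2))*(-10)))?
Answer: 1143/40 ≈ 28.575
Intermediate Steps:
(-4789 + 3646)/((((2 - 1*4)*(-2))*(-10))) = -1143*1/(20*(2 - 4)) = -1143/(-2*(-2)*(-10)) = -1143/(4*(-10)) = -1143/(-40) = -1143*(-1/40) = 1143/40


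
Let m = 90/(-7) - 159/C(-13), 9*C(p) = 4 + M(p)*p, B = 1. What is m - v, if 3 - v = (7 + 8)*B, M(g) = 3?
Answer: 1401/35 ≈ 40.029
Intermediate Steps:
v = -12 (v = 3 - (7 + 8) = 3 - 15 = -12)
C(p) = 4/9 + p/3 (C(p) = (4 + 3*p)/9 = 4/9 + p/3)
m = 981/35 (m = 90/(-7) - 159/(4/9 + (⅓)*(-13)) = 90*(-⅐) - 159/(4/9 - 13/3) = -90/7 - 159/(-35/9) = -90/7 - 159*(-9/35) = -90/7 + 1431/35 = 981/35 ≈ 28.029)
m - v = 981/35 - 1*(-12) = 981/35 + 12 = 1401/35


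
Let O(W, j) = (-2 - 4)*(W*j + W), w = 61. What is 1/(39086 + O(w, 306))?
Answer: -1/73276 ≈ -1.3647e-5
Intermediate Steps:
O(W, j) = -6*W - 6*W*j (O(W, j) = -6*(W + W*j) = -6*W - 6*W*j)
1/(39086 + O(w, 306)) = 1/(39086 - 6*61*(1 + 306)) = 1/(39086 - 6*61*307) = 1/(39086 - 112362) = 1/(-73276) = -1/73276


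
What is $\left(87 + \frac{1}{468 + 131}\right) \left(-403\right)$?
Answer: $- \frac{21001942}{599} \approx -35062.0$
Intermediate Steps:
$\left(87 + \frac{1}{468 + 131}\right) \left(-403\right) = \left(87 + \frac{1}{599}\right) \left(-403\right) = \frac{52114}{599} \left(-403\right) = - \frac{21001942}{599}$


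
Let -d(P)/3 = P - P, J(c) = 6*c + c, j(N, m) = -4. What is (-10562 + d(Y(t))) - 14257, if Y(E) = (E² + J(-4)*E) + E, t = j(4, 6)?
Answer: -24819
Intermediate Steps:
t = -4
J(c) = 7*c
Y(E) = E² - 27*E (Y(E) = (E² + (7*(-4))*E) + E = (E² - 28*E) + E = E² - 27*E)
d(P) = 0 (d(P) = -3*(P - P) = -3*0 = 0)
(-10562 + d(Y(t))) - 14257 = (-10562 + 0) - 14257 = -10562 - 14257 = -24819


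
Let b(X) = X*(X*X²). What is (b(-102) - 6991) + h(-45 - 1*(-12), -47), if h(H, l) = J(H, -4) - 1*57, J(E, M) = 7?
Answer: 108236175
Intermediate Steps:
b(X) = X⁴ (b(X) = X*X³ = X⁴)
h(H, l) = -50 (h(H, l) = 7 - 1*57 = 7 - 57 = -50)
(b(-102) - 6991) + h(-45 - 1*(-12), -47) = ((-102)⁴ - 6991) - 50 = (108243216 - 6991) - 50 = 108236225 - 50 = 108236175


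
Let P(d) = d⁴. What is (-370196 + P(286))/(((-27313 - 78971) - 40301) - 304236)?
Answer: -955745060/64403 ≈ -14840.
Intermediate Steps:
(-370196 + P(286))/(((-27313 - 78971) - 40301) - 304236) = (-370196 + 286⁴)/(((-27313 - 78971) - 40301) - 304236) = (-370196 + 6690585616)/((-106284 - 40301) - 304236) = 6690215420/(-146585 - 304236) = 6690215420/(-450821) = 6690215420*(-1/450821) = -955745060/64403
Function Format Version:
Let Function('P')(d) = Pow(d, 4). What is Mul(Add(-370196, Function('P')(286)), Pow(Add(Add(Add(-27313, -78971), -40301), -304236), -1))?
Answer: Rational(-955745060, 64403) ≈ -14840.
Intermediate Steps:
Mul(Add(-370196, Function('P')(286)), Pow(Add(Add(Add(-27313, -78971), -40301), -304236), -1)) = Mul(Add(-370196, Pow(286, 4)), Pow(Add(Add(Add(-27313, -78971), -40301), -304236), -1)) = Mul(Add(-370196, 6690585616), Pow(Add(Add(-106284, -40301), -304236), -1)) = Mul(6690215420, Pow(Add(-146585, -304236), -1)) = Mul(6690215420, Pow(-450821, -1)) = Mul(6690215420, Rational(-1, 450821)) = Rational(-955745060, 64403)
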